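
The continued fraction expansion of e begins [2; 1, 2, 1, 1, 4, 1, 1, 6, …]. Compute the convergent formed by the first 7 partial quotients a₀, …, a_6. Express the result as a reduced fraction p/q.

106/39

Start with 1.
4 + 1/(1/1) = 4 + 1/1 = 5/1
1 + 1/(5/1) = 1 + 1/5 = 6/5
1 + 1/(6/5) = 1 + 5/6 = 11/6
2 + 1/(11/6) = 2 + 6/11 = 28/11
1 + 1/(28/11) = 1 + 11/28 = 39/28
2 + 1/(39/28) = 2 + 28/39 = 106/39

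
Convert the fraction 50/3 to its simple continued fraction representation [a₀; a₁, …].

Repeatedly divide and take the remainder:
⌊50/3⌋ = 16, remainder 2
⌊3/2⌋ = 1, remainder 1
⌊2/1⌋ = 2, remainder 0

[16; 1, 2]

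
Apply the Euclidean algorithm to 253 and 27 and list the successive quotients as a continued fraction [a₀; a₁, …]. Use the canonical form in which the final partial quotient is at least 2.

⌊253/27⌋ = 9, remainder 10
⌊27/10⌋ = 2, remainder 7
⌊10/7⌋ = 1, remainder 3
⌊7/3⌋ = 2, remainder 1
⌊3/1⌋ = 3, remainder 0

[9; 2, 1, 2, 3]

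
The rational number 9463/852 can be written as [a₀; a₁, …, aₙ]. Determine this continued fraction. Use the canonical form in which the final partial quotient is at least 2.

[11; 9, 2, 1, 3, 8]

9463 ÷ 852 → quotient 11, remainder 91
852 ÷ 91 → quotient 9, remainder 33
91 ÷ 33 → quotient 2, remainder 25
33 ÷ 25 → quotient 1, remainder 8
25 ÷ 8 → quotient 3, remainder 1
8 ÷ 1 → quotient 8, remainder 0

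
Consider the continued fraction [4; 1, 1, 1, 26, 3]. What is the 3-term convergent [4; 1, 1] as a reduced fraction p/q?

Build up convergents one term at a time:
a_0 = 4: 4/1
a_1 = 1: 5/1
a_2 = 1: 9/2

9/2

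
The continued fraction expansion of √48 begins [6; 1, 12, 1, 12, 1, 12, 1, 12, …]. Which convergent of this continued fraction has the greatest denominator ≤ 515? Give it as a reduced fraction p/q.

a_0 = 6: 6/1  (≤ bound)
a_1 = 1: 7/1  (≤ bound)
a_2 = 12: 90/13  (≤ bound)
a_3 = 1: 97/14  (≤ bound)
a_4 = 12: 1254/181  (≤ bound)
a_5 = 1: 1351/195  (≤ bound)
a_6 = 12: 17466/2521  (> 515, stop)

1351/195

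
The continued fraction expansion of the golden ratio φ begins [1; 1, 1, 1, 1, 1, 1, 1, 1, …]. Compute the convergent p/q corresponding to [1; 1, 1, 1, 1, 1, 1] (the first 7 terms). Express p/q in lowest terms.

Collapse the nested fraction from the inside out:
Start with 1.
1 + 1/(1/1) = 1 + 1/1 = 2/1
1 + 1/(2/1) = 1 + 1/2 = 3/2
1 + 1/(3/2) = 1 + 2/3 = 5/3
1 + 1/(5/3) = 1 + 3/5 = 8/5
1 + 1/(8/5) = 1 + 5/8 = 13/8
1 + 1/(13/8) = 1 + 8/13 = 21/13

21/13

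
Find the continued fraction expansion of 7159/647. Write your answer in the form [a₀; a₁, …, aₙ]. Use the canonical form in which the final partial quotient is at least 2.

[11; 15, 2, 2, 8]

7159 = 11·647 + 42, so a_0 = 11
647 = 15·42 + 17, so a_1 = 15
42 = 2·17 + 8, so a_2 = 2
17 = 2·8 + 1, so a_3 = 2
8 = 8·1 + 0, so a_4 = 8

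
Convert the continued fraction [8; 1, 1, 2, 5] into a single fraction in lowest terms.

Start with 5.
2 + 1/(5/1) = 2 + 1/5 = 11/5
1 + 1/(11/5) = 1 + 5/11 = 16/11
1 + 1/(16/11) = 1 + 11/16 = 27/16
8 + 1/(27/16) = 8 + 16/27 = 232/27

232/27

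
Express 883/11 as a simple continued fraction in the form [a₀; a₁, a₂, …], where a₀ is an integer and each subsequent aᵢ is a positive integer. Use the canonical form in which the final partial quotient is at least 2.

Apply division with remainder until the remainder is 0:
883 = 80·11 + 3, so a_0 = 80
11 = 3·3 + 2, so a_1 = 3
3 = 1·2 + 1, so a_2 = 1
2 = 2·1 + 0, so a_3 = 2

[80; 3, 1, 2]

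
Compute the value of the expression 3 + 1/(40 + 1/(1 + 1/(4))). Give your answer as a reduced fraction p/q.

617/204

Start with 4.
1 + 1/(4/1) = 1 + 1/4 = 5/4
40 + 1/(5/4) = 40 + 4/5 = 204/5
3 + 1/(204/5) = 3 + 5/204 = 617/204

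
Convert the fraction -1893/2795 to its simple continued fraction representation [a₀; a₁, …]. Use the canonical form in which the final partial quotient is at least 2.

[-1; 3, 10, 7, 2, 2, 2]

Run the Euclidean algorithm, recording each quotient:
-1893 = -1·2795 + 902, so a_0 = -1
2795 = 3·902 + 89, so a_1 = 3
902 = 10·89 + 12, so a_2 = 10
89 = 7·12 + 5, so a_3 = 7
12 = 2·5 + 2, so a_4 = 2
5 = 2·2 + 1, so a_5 = 2
2 = 2·1 + 0, so a_6 = 2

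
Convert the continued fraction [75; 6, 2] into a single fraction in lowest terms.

977/13

Start with 2.
6 + 1/(2/1) = 6 + 1/2 = 13/2
75 + 1/(13/2) = 75 + 2/13 = 977/13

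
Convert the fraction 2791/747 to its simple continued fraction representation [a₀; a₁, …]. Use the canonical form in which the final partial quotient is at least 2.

[3; 1, 2, 1, 3, 1, 4, 8]

2791 = 3·747 + 550, so a_0 = 3
747 = 1·550 + 197, so a_1 = 1
550 = 2·197 + 156, so a_2 = 2
197 = 1·156 + 41, so a_3 = 1
156 = 3·41 + 33, so a_4 = 3
41 = 1·33 + 8, so a_5 = 1
33 = 4·8 + 1, so a_6 = 4
8 = 8·1 + 0, so a_7 = 8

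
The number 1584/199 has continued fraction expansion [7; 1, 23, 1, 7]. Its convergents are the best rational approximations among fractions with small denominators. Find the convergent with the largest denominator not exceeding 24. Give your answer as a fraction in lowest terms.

a_0 = 7: 7/1  (≤ bound)
a_1 = 1: 8/1  (≤ bound)
a_2 = 23: 191/24  (≤ bound)
a_3 = 1: 199/25  (> 24, stop)

191/24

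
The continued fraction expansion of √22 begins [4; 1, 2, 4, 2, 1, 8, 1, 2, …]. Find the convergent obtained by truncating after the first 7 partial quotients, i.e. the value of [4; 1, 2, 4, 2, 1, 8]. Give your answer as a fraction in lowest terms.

1712/365

Work from the innermost term outward:
Start with 8.
1 + 1/(8/1) = 1 + 1/8 = 9/8
2 + 1/(9/8) = 2 + 8/9 = 26/9
4 + 1/(26/9) = 4 + 9/26 = 113/26
2 + 1/(113/26) = 2 + 26/113 = 252/113
1 + 1/(252/113) = 1 + 113/252 = 365/252
4 + 1/(365/252) = 4 + 252/365 = 1712/365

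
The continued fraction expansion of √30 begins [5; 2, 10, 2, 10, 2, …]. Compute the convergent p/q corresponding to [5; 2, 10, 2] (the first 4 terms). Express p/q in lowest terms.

a_0 = 5: 5/1
a_1 = 2: 11/2
a_2 = 10: 115/21
a_3 = 2: 241/44

241/44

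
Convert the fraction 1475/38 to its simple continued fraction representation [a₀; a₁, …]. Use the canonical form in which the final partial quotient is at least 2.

Repeatedly divide and take the remainder:
1475 = 38·38 + 31, so a_0 = 38
38 = 1·31 + 7, so a_1 = 1
31 = 4·7 + 3, so a_2 = 4
7 = 2·3 + 1, so a_3 = 2
3 = 3·1 + 0, so a_4 = 3

[38; 1, 4, 2, 3]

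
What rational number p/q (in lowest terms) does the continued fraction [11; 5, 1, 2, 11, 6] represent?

13132/1175

a_0 = 11: 11/1
a_1 = 5: 56/5
a_2 = 1: 67/6
a_3 = 2: 190/17
a_4 = 11: 2157/193
a_5 = 6: 13132/1175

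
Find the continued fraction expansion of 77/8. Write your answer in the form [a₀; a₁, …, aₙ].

[9; 1, 1, 1, 2]

Run the Euclidean algorithm, recording each quotient:
77 ÷ 8 → quotient 9, remainder 5
8 ÷ 5 → quotient 1, remainder 3
5 ÷ 3 → quotient 1, remainder 2
3 ÷ 2 → quotient 1, remainder 1
2 ÷ 1 → quotient 2, remainder 0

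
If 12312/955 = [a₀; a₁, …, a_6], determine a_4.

Apply division with remainder until the remainder is 0:
⌊12312/955⌋ = 12, remainder 852
⌊955/852⌋ = 1, remainder 103
⌊852/103⌋ = 8, remainder 28
⌊103/28⌋ = 3, remainder 19
⌊28/19⌋ = 1, remainder 9

1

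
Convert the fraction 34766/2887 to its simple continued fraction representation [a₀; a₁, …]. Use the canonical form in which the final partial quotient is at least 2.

Apply division with remainder until the remainder is 0:
34766 ÷ 2887 → quotient 12, remainder 122
2887 ÷ 122 → quotient 23, remainder 81
122 ÷ 81 → quotient 1, remainder 41
81 ÷ 41 → quotient 1, remainder 40
41 ÷ 40 → quotient 1, remainder 1
40 ÷ 1 → quotient 40, remainder 0

[12; 23, 1, 1, 1, 40]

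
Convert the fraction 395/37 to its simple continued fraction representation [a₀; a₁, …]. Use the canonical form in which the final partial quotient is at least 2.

Apply division with remainder until the remainder is 0:
395 ÷ 37 → quotient 10, remainder 25
37 ÷ 25 → quotient 1, remainder 12
25 ÷ 12 → quotient 2, remainder 1
12 ÷ 1 → quotient 12, remainder 0

[10; 1, 2, 12]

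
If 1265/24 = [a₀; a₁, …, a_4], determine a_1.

⌊1265/24⌋ = 52, remainder 17
⌊24/17⌋ = 1, remainder 7

1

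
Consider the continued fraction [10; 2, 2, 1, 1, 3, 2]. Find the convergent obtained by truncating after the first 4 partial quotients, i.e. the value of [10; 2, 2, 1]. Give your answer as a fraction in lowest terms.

73/7

a_0 = 10: 10/1
a_1 = 2: 21/2
a_2 = 2: 52/5
a_3 = 1: 73/7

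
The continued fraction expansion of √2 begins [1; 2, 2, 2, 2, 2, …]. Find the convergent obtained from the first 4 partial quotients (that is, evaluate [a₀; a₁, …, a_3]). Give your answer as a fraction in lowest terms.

17/12

Compute successive convergents:
a_0 = 1: 1/1
a_1 = 2: 3/2
a_2 = 2: 7/5
a_3 = 2: 17/12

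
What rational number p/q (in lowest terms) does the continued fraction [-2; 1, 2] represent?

-4/3

Start with 2.
1 + 1/(2/1) = 1 + 1/2 = 3/2
-2 + 1/(3/2) = -2 + 2/3 = -4/3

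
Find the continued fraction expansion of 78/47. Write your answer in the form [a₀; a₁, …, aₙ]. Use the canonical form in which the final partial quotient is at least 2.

[1; 1, 1, 1, 15]

78 ÷ 47 → quotient 1, remainder 31
47 ÷ 31 → quotient 1, remainder 16
31 ÷ 16 → quotient 1, remainder 15
16 ÷ 15 → quotient 1, remainder 1
15 ÷ 1 → quotient 15, remainder 0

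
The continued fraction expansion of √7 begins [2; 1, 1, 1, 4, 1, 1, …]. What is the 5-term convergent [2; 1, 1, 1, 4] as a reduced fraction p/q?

Compute successive convergents:
a_0 = 2: 2/1
a_1 = 1: 3/1
a_2 = 1: 5/2
a_3 = 1: 8/3
a_4 = 4: 37/14

37/14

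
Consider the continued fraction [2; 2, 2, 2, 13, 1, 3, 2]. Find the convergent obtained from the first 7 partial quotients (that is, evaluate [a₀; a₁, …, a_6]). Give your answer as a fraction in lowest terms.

1643/680

Starting at the tail and folding back:
Start with 3.
1 + 1/(3/1) = 1 + 1/3 = 4/3
13 + 1/(4/3) = 13 + 3/4 = 55/4
2 + 1/(55/4) = 2 + 4/55 = 114/55
2 + 1/(114/55) = 2 + 55/114 = 283/114
2 + 1/(283/114) = 2 + 114/283 = 680/283
2 + 1/(680/283) = 2 + 283/680 = 1643/680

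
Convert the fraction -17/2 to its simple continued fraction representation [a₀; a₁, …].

Repeatedly divide and take the remainder:
⌊-17/2⌋ = -9, remainder 1
⌊2/1⌋ = 2, remainder 0

[-9; 2]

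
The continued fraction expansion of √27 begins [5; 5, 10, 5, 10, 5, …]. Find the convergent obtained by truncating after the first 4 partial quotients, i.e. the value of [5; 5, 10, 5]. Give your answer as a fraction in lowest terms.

1351/260

Start with 5.
10 + 1/(5/1) = 10 + 1/5 = 51/5
5 + 1/(51/5) = 5 + 5/51 = 260/51
5 + 1/(260/51) = 5 + 51/260 = 1351/260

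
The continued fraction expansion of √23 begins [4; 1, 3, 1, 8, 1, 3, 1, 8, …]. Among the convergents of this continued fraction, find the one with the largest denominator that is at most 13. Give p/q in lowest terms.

24/5

a_0 = 4: 4/1  (≤ bound)
a_1 = 1: 5/1  (≤ bound)
a_2 = 3: 19/4  (≤ bound)
a_3 = 1: 24/5  (≤ bound)
a_4 = 8: 211/44  (> 13, stop)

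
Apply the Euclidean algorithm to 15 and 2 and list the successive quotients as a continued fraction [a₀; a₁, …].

[7; 2]

⌊15/2⌋ = 7, remainder 1
⌊2/1⌋ = 2, remainder 0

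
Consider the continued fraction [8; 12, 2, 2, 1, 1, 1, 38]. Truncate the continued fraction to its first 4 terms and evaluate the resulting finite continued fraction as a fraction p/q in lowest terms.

501/62

a_0 = 8: 8/1
a_1 = 12: 97/12
a_2 = 2: 202/25
a_3 = 2: 501/62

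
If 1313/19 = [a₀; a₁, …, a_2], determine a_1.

9

Run the Euclidean algorithm, recording each quotient:
1313 = 69·19 + 2, so a_0 = 69
19 = 9·2 + 1, so a_1 = 9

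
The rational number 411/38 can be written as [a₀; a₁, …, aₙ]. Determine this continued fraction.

[10; 1, 4, 2, 3]

Repeatedly divide and take the remainder:
411 ÷ 38 → quotient 10, remainder 31
38 ÷ 31 → quotient 1, remainder 7
31 ÷ 7 → quotient 4, remainder 3
7 ÷ 3 → quotient 2, remainder 1
3 ÷ 1 → quotient 3, remainder 0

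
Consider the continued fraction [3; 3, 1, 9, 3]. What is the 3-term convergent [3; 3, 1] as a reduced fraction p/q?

a_0 = 3: 3/1
a_1 = 3: 10/3
a_2 = 1: 13/4

13/4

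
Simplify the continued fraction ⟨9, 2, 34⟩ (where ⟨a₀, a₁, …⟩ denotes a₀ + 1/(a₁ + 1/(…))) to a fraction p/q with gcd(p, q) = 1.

655/69

Start with 34.
2 + 1/(34/1) = 2 + 1/34 = 69/34
9 + 1/(69/34) = 9 + 34/69 = 655/69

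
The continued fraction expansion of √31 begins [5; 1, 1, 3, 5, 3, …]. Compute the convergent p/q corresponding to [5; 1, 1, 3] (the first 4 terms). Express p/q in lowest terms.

Start with 3.
1 + 1/(3/1) = 1 + 1/3 = 4/3
1 + 1/(4/3) = 1 + 3/4 = 7/4
5 + 1/(7/4) = 5 + 4/7 = 39/7

39/7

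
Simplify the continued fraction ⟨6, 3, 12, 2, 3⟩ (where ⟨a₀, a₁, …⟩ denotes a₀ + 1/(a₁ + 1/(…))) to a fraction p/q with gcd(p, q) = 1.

Use the convergent recurrence hₖ = aₖ·hₖ₋₁ + hₖ₋₂ (and likewise for the denominators kₖ):
a_0 = 6: 6/1
a_1 = 3: 19/3
a_2 = 12: 234/37
a_3 = 2: 487/77
a_4 = 3: 1695/268

1695/268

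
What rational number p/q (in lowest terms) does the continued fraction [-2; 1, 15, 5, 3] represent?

-275/259

Start with 3.
5 + 1/(3/1) = 5 + 1/3 = 16/3
15 + 1/(16/3) = 15 + 3/16 = 243/16
1 + 1/(243/16) = 1 + 16/243 = 259/243
-2 + 1/(259/243) = -2 + 243/259 = -275/259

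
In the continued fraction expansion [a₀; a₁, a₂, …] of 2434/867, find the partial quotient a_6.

Apply division with remainder until the remainder is 0:
⌊2434/867⌋ = 2, remainder 700
⌊867/700⌋ = 1, remainder 167
⌊700/167⌋ = 4, remainder 32
⌊167/32⌋ = 5, remainder 7
⌊32/7⌋ = 4, remainder 4
⌊7/4⌋ = 1, remainder 3
⌊4/3⌋ = 1, remainder 1

1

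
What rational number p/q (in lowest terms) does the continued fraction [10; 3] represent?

31/3

Start with 3.
10 + 1/(3/1) = 10 + 1/3 = 31/3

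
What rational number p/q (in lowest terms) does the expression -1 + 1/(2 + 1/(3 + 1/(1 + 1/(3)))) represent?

Start with 3.
1 + 1/(3/1) = 1 + 1/3 = 4/3
3 + 1/(4/3) = 3 + 3/4 = 15/4
2 + 1/(15/4) = 2 + 4/15 = 34/15
-1 + 1/(34/15) = -1 + 15/34 = -19/34

-19/34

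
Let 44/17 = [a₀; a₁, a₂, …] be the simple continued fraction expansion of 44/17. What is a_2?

44 ÷ 17 → quotient 2, remainder 10
17 ÷ 10 → quotient 1, remainder 7
10 ÷ 7 → quotient 1, remainder 3

1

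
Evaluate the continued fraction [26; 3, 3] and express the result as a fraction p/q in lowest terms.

263/10

Starting at the tail and folding back:
Start with 3.
3 + 1/(3/1) = 3 + 1/3 = 10/3
26 + 1/(10/3) = 26 + 3/10 = 263/10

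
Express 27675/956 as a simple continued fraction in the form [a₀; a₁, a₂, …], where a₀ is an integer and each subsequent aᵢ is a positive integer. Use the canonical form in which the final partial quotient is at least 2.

[28; 1, 18, 1, 1, 24]

⌊27675/956⌋ = 28, remainder 907
⌊956/907⌋ = 1, remainder 49
⌊907/49⌋ = 18, remainder 25
⌊49/25⌋ = 1, remainder 24
⌊25/24⌋ = 1, remainder 1
⌊24/1⌋ = 24, remainder 0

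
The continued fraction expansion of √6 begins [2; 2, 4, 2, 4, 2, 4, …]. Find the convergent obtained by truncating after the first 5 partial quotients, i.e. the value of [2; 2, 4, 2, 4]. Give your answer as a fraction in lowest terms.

a_0 = 2: 2/1
a_1 = 2: 5/2
a_2 = 4: 22/9
a_3 = 2: 49/20
a_4 = 4: 218/89

218/89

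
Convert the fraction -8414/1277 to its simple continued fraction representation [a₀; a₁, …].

[-7; 2, 2, 3, 5, 14]

Repeatedly divide and take the remainder:
-8414 ÷ 1277 → quotient -7, remainder 525
1277 ÷ 525 → quotient 2, remainder 227
525 ÷ 227 → quotient 2, remainder 71
227 ÷ 71 → quotient 3, remainder 14
71 ÷ 14 → quotient 5, remainder 1
14 ÷ 1 → quotient 14, remainder 0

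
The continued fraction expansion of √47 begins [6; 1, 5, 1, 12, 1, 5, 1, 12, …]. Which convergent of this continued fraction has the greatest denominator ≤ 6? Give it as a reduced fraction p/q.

a_0 = 6: 6/1  (≤ bound)
a_1 = 1: 7/1  (≤ bound)
a_2 = 5: 41/6  (≤ bound)
a_3 = 1: 48/7  (> 6, stop)

41/6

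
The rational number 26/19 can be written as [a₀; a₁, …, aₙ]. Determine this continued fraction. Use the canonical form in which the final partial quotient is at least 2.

[1; 2, 1, 2, 2]

26 = 1·19 + 7, so a_0 = 1
19 = 2·7 + 5, so a_1 = 2
7 = 1·5 + 2, so a_2 = 1
5 = 2·2 + 1, so a_3 = 2
2 = 2·1 + 0, so a_4 = 2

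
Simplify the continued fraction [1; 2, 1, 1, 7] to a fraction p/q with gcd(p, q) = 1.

Starting at the tail and folding back:
Start with 7.
1 + 1/(7/1) = 1 + 1/7 = 8/7
1 + 1/(8/7) = 1 + 7/8 = 15/8
2 + 1/(15/8) = 2 + 8/15 = 38/15
1 + 1/(38/15) = 1 + 15/38 = 53/38

53/38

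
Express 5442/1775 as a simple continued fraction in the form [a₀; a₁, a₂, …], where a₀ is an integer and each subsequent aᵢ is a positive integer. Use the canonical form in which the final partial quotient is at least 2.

[3; 15, 5, 1, 5, 1, 2]

5442 = 3·1775 + 117, so a_0 = 3
1775 = 15·117 + 20, so a_1 = 15
117 = 5·20 + 17, so a_2 = 5
20 = 1·17 + 3, so a_3 = 1
17 = 5·3 + 2, so a_4 = 5
3 = 1·2 + 1, so a_5 = 1
2 = 2·1 + 0, so a_6 = 2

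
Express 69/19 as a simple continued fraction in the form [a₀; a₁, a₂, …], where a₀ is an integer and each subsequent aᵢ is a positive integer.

[3; 1, 1, 1, 2, 2]

69 ÷ 19 → quotient 3, remainder 12
19 ÷ 12 → quotient 1, remainder 7
12 ÷ 7 → quotient 1, remainder 5
7 ÷ 5 → quotient 1, remainder 2
5 ÷ 2 → quotient 2, remainder 1
2 ÷ 1 → quotient 2, remainder 0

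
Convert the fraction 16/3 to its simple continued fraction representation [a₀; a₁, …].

[5; 3]

Run the Euclidean algorithm, recording each quotient:
⌊16/3⌋ = 5, remainder 1
⌊3/1⌋ = 3, remainder 0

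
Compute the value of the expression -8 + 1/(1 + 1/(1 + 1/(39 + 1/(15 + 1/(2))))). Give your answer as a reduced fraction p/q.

a_0 = -8: -8/1
a_1 = 1: -7/1
a_2 = 1: -15/2
a_3 = 39: -592/79
a_4 = 15: -8895/1187
a_5 = 2: -18382/2453

-18382/2453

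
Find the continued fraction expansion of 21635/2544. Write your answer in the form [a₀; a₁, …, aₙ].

[8; 1, 1, 57, 3, 7]

21635 ÷ 2544 → quotient 8, remainder 1283
2544 ÷ 1283 → quotient 1, remainder 1261
1283 ÷ 1261 → quotient 1, remainder 22
1261 ÷ 22 → quotient 57, remainder 7
22 ÷ 7 → quotient 3, remainder 1
7 ÷ 1 → quotient 7, remainder 0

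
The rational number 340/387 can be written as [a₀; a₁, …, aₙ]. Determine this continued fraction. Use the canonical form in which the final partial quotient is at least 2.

Repeatedly divide and take the remainder:
340 = 0·387 + 340, so a_0 = 0
387 = 1·340 + 47, so a_1 = 1
340 = 7·47 + 11, so a_2 = 7
47 = 4·11 + 3, so a_3 = 4
11 = 3·3 + 2, so a_4 = 3
3 = 1·2 + 1, so a_5 = 1
2 = 2·1 + 0, so a_6 = 2

[0; 1, 7, 4, 3, 1, 2]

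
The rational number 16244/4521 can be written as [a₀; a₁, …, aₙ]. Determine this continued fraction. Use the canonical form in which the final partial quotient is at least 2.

16244 = 3·4521 + 2681, so a_0 = 3
4521 = 1·2681 + 1840, so a_1 = 1
2681 = 1·1840 + 841, so a_2 = 1
1840 = 2·841 + 158, so a_3 = 2
841 = 5·158 + 51, so a_4 = 5
158 = 3·51 + 5, so a_5 = 3
51 = 10·5 + 1, so a_6 = 10
5 = 5·1 + 0, so a_7 = 5

[3; 1, 1, 2, 5, 3, 10, 5]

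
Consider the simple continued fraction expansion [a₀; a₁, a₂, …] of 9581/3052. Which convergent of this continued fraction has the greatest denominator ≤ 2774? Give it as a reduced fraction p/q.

3111/991

List convergents until the denominator exceeds the bound:
a_0 = 3: 3/1  (≤ bound)
a_1 = 7: 22/7  (≤ bound)
a_2 = 5: 113/36  (≤ bound)
a_3 = 1: 135/43  (≤ bound)
a_4 = 1: 248/79  (≤ bound)
a_5 = 12: 3111/991  (≤ bound)
a_6 = 3: 9581/3052  (> 2774, stop)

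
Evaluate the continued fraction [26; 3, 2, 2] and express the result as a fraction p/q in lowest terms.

447/17

Start with 2.
2 + 1/(2/1) = 2 + 1/2 = 5/2
3 + 1/(5/2) = 3 + 2/5 = 17/5
26 + 1/(17/5) = 26 + 5/17 = 447/17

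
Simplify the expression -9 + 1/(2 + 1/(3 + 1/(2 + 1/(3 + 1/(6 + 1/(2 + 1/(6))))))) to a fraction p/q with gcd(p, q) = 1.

Start with 6.
2 + 1/(6/1) = 2 + 1/6 = 13/6
6 + 1/(13/6) = 6 + 6/13 = 84/13
3 + 1/(84/13) = 3 + 13/84 = 265/84
2 + 1/(265/84) = 2 + 84/265 = 614/265
3 + 1/(614/265) = 3 + 265/614 = 2107/614
2 + 1/(2107/614) = 2 + 614/2107 = 4828/2107
-9 + 1/(4828/2107) = -9 + 2107/4828 = -41345/4828

-41345/4828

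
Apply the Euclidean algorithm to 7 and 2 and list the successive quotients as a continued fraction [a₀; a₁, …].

Repeatedly divide and take the remainder:
7 ÷ 2 → quotient 3, remainder 1
2 ÷ 1 → quotient 2, remainder 0

[3; 2]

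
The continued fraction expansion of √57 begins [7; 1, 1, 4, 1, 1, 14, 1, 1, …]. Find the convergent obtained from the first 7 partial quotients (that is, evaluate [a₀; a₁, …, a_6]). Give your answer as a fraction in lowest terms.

Start with 14.
1 + 1/(14/1) = 1 + 1/14 = 15/14
1 + 1/(15/14) = 1 + 14/15 = 29/15
4 + 1/(29/15) = 4 + 15/29 = 131/29
1 + 1/(131/29) = 1 + 29/131 = 160/131
1 + 1/(160/131) = 1 + 131/160 = 291/160
7 + 1/(291/160) = 7 + 160/291 = 2197/291

2197/291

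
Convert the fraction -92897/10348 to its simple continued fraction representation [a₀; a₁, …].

[-9; 44, 29, 2, 1, 2]

-92897 ÷ 10348 → quotient -9, remainder 235
10348 ÷ 235 → quotient 44, remainder 8
235 ÷ 8 → quotient 29, remainder 3
8 ÷ 3 → quotient 2, remainder 2
3 ÷ 2 → quotient 1, remainder 1
2 ÷ 1 → quotient 2, remainder 0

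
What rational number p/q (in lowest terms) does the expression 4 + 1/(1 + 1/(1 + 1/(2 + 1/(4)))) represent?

101/22

Compute successive convergents:
a_0 = 4: 4/1
a_1 = 1: 5/1
a_2 = 1: 9/2
a_3 = 2: 23/5
a_4 = 4: 101/22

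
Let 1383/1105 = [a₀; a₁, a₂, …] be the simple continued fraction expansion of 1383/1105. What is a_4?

Repeatedly divide and take the remainder:
⌊1383/1105⌋ = 1, remainder 278
⌊1105/278⌋ = 3, remainder 271
⌊278/271⌋ = 1, remainder 7
⌊271/7⌋ = 38, remainder 5
⌊7/5⌋ = 1, remainder 2

1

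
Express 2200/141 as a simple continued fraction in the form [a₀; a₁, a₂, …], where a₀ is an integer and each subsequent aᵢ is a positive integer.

Repeatedly divide and take the remainder:
⌊2200/141⌋ = 15, remainder 85
⌊141/85⌋ = 1, remainder 56
⌊85/56⌋ = 1, remainder 29
⌊56/29⌋ = 1, remainder 27
⌊29/27⌋ = 1, remainder 2
⌊27/2⌋ = 13, remainder 1
⌊2/1⌋ = 2, remainder 0

[15; 1, 1, 1, 1, 13, 2]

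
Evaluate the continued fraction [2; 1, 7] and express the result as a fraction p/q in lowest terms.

a_0 = 2: 2/1
a_1 = 1: 3/1
a_2 = 7: 23/8

23/8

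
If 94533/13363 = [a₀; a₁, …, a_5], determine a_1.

13

94533 = 7·13363 + 992, so a_0 = 7
13363 = 13·992 + 467, so a_1 = 13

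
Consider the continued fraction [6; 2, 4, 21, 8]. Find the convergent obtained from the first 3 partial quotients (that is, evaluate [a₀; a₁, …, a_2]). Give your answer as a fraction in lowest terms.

Collapse the nested fraction from the inside out:
Start with 4.
2 + 1/(4/1) = 2 + 1/4 = 9/4
6 + 1/(9/4) = 6 + 4/9 = 58/9

58/9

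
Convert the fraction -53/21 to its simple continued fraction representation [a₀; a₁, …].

[-3; 2, 10]

Repeatedly divide and take the remainder:
-53 ÷ 21 → quotient -3, remainder 10
21 ÷ 10 → quotient 2, remainder 1
10 ÷ 1 → quotient 10, remainder 0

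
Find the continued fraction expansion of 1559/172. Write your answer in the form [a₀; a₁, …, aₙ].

[9; 15, 1, 1, 1, 3]

1559 ÷ 172 → quotient 9, remainder 11
172 ÷ 11 → quotient 15, remainder 7
11 ÷ 7 → quotient 1, remainder 4
7 ÷ 4 → quotient 1, remainder 3
4 ÷ 3 → quotient 1, remainder 1
3 ÷ 1 → quotient 3, remainder 0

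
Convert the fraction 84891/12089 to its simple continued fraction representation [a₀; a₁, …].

[7; 45, 9, 4, 7]

Repeatedly divide and take the remainder:
84891 ÷ 12089 → quotient 7, remainder 268
12089 ÷ 268 → quotient 45, remainder 29
268 ÷ 29 → quotient 9, remainder 7
29 ÷ 7 → quotient 4, remainder 1
7 ÷ 1 → quotient 7, remainder 0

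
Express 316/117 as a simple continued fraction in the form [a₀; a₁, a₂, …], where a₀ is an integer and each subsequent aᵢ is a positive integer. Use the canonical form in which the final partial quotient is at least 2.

⌊316/117⌋ = 2, remainder 82
⌊117/82⌋ = 1, remainder 35
⌊82/35⌋ = 2, remainder 12
⌊35/12⌋ = 2, remainder 11
⌊12/11⌋ = 1, remainder 1
⌊11/1⌋ = 11, remainder 0

[2; 1, 2, 2, 1, 11]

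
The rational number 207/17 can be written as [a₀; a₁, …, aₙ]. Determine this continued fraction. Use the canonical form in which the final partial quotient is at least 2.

[12; 5, 1, 2]

⌊207/17⌋ = 12, remainder 3
⌊17/3⌋ = 5, remainder 2
⌊3/2⌋ = 1, remainder 1
⌊2/1⌋ = 2, remainder 0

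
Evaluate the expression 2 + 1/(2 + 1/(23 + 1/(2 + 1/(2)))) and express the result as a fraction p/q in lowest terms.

Use the convergent recurrence hₖ = aₖ·hₖ₋₁ + hₖ₋₂ (and likewise for the denominators kₖ):
a_0 = 2: 2/1
a_1 = 2: 5/2
a_2 = 23: 117/47
a_3 = 2: 239/96
a_4 = 2: 595/239

595/239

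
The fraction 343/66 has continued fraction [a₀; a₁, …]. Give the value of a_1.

⌊343/66⌋ = 5, remainder 13
⌊66/13⌋ = 5, remainder 1

5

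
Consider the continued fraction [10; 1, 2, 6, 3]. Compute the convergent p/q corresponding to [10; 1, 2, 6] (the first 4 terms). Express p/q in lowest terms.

203/19

Start with 6.
2 + 1/(6/1) = 2 + 1/6 = 13/6
1 + 1/(13/6) = 1 + 6/13 = 19/13
10 + 1/(19/13) = 10 + 13/19 = 203/19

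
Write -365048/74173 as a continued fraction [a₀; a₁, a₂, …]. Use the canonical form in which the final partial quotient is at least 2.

[-5; 12, 1, 3, 57, 1, 11, 2]

Apply division with remainder until the remainder is 0:
-365048 = -5·74173 + 5817, so a_0 = -5
74173 = 12·5817 + 4369, so a_1 = 12
5817 = 1·4369 + 1448, so a_2 = 1
4369 = 3·1448 + 25, so a_3 = 3
1448 = 57·25 + 23, so a_4 = 57
25 = 1·23 + 2, so a_5 = 1
23 = 11·2 + 1, so a_6 = 11
2 = 2·1 + 0, so a_7 = 2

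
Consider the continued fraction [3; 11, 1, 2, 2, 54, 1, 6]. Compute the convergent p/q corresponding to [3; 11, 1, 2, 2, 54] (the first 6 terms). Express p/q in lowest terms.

Start with 54.
2 + 1/(54/1) = 2 + 1/54 = 109/54
2 + 1/(109/54) = 2 + 54/109 = 272/109
1 + 1/(272/109) = 1 + 109/272 = 381/272
11 + 1/(381/272) = 11 + 272/381 = 4463/381
3 + 1/(4463/381) = 3 + 381/4463 = 13770/4463

13770/4463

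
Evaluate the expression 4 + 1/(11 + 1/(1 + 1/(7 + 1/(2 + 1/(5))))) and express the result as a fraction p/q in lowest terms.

4513/1105

Use the convergent recurrence hₖ = aₖ·hₖ₋₁ + hₖ₋₂ (and likewise for the denominators kₖ):
a_0 = 4: 4/1
a_1 = 11: 45/11
a_2 = 1: 49/12
a_3 = 7: 388/95
a_4 = 2: 825/202
a_5 = 5: 4513/1105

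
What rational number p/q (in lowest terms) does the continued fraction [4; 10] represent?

Starting at the tail and folding back:
Start with 10.
4 + 1/(10/1) = 4 + 1/10 = 41/10

41/10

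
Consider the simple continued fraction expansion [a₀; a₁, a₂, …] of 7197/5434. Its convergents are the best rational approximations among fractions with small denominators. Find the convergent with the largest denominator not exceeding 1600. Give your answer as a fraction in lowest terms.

List convergents until the denominator exceeds the bound:
a_0 = 1: 1/1  (≤ bound)
a_1 = 3: 4/3  (≤ bound)
a_2 = 12: 49/37  (≤ bound)
a_3 = 6: 298/225  (≤ bound)
a_4 = 3: 943/712  (≤ bound)
a_5 = 3: 3127/2361  (> 1600, stop)

943/712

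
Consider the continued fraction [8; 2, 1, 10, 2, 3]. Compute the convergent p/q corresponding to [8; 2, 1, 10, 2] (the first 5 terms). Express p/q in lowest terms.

Starting at the tail and folding back:
Start with 2.
10 + 1/(2/1) = 10 + 1/2 = 21/2
1 + 1/(21/2) = 1 + 2/21 = 23/21
2 + 1/(23/21) = 2 + 21/23 = 67/23
8 + 1/(67/23) = 8 + 23/67 = 559/67

559/67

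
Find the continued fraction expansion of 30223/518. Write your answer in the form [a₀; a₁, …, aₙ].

30223 ÷ 518 → quotient 58, remainder 179
518 ÷ 179 → quotient 2, remainder 160
179 ÷ 160 → quotient 1, remainder 19
160 ÷ 19 → quotient 8, remainder 8
19 ÷ 8 → quotient 2, remainder 3
8 ÷ 3 → quotient 2, remainder 2
3 ÷ 2 → quotient 1, remainder 1
2 ÷ 1 → quotient 2, remainder 0

[58; 2, 1, 8, 2, 2, 1, 2]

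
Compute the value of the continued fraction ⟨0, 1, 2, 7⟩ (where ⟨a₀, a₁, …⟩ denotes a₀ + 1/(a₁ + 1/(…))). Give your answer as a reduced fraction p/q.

15/22

a_0 = 0: 0/1
a_1 = 1: 1/1
a_2 = 2: 2/3
a_3 = 7: 15/22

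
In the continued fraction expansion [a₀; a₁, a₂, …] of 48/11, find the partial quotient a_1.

48 = 4·11 + 4, so a_0 = 4
11 = 2·4 + 3, so a_1 = 2

2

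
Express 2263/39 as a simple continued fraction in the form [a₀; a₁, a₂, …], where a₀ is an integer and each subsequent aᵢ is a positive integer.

[58; 39]

⌊2263/39⌋ = 58, remainder 1
⌊39/1⌋ = 39, remainder 0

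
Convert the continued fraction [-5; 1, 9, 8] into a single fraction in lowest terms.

-332/81

Start with 8.
9 + 1/(8/1) = 9 + 1/8 = 73/8
1 + 1/(73/8) = 1 + 8/73 = 81/73
-5 + 1/(81/73) = -5 + 73/81 = -332/81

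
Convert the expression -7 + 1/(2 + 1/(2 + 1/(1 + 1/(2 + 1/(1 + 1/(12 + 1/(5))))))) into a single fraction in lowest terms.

Start with 5.
12 + 1/(5/1) = 12 + 1/5 = 61/5
1 + 1/(61/5) = 1 + 5/61 = 66/61
2 + 1/(66/61) = 2 + 61/66 = 193/66
1 + 1/(193/66) = 1 + 66/193 = 259/193
2 + 1/(259/193) = 2 + 193/259 = 711/259
2 + 1/(711/259) = 2 + 259/711 = 1681/711
-7 + 1/(1681/711) = -7 + 711/1681 = -11056/1681

-11056/1681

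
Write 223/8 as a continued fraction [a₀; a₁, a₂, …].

[27; 1, 7]

Repeatedly divide and take the remainder:
223 ÷ 8 → quotient 27, remainder 7
8 ÷ 7 → quotient 1, remainder 1
7 ÷ 1 → quotient 7, remainder 0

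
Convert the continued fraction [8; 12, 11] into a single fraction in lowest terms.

1075/133

Build up convergents one term at a time:
a_0 = 8: 8/1
a_1 = 12: 97/12
a_2 = 11: 1075/133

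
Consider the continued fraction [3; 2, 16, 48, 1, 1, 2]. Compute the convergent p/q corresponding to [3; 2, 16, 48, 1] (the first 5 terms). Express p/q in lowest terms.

a_0 = 3: 3/1
a_1 = 2: 7/2
a_2 = 16: 115/33
a_3 = 48: 5527/1586
a_4 = 1: 5642/1619

5642/1619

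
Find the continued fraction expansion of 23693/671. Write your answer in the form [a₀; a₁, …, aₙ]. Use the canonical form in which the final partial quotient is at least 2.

[35; 3, 4, 2, 2, 1, 6]

⌊23693/671⌋ = 35, remainder 208
⌊671/208⌋ = 3, remainder 47
⌊208/47⌋ = 4, remainder 20
⌊47/20⌋ = 2, remainder 7
⌊20/7⌋ = 2, remainder 6
⌊7/6⌋ = 1, remainder 1
⌊6/1⌋ = 6, remainder 0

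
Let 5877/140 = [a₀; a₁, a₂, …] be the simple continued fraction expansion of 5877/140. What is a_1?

Repeatedly divide and take the remainder:
5877 = 41·140 + 137, so a_0 = 41
140 = 1·137 + 3, so a_1 = 1

1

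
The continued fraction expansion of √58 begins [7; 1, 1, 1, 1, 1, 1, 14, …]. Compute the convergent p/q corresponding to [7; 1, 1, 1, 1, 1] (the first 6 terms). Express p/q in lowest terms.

61/8

a_0 = 7: 7/1
a_1 = 1: 8/1
a_2 = 1: 15/2
a_3 = 1: 23/3
a_4 = 1: 38/5
a_5 = 1: 61/8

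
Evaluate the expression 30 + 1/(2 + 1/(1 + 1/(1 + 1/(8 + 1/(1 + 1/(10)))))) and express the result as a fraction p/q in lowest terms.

15897/523

Collapse the nested fraction from the inside out:
Start with 10.
1 + 1/(10/1) = 1 + 1/10 = 11/10
8 + 1/(11/10) = 8 + 10/11 = 98/11
1 + 1/(98/11) = 1 + 11/98 = 109/98
1 + 1/(109/98) = 1 + 98/109 = 207/109
2 + 1/(207/109) = 2 + 109/207 = 523/207
30 + 1/(523/207) = 30 + 207/523 = 15897/523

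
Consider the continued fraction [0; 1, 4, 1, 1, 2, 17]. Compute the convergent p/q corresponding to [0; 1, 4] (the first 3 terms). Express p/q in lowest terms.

Build up convergents one term at a time:
a_0 = 0: 0/1
a_1 = 1: 1/1
a_2 = 4: 4/5

4/5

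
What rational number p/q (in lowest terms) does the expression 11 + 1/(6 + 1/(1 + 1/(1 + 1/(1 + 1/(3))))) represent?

814/73

a_0 = 11: 11/1
a_1 = 6: 67/6
a_2 = 1: 78/7
a_3 = 1: 145/13
a_4 = 1: 223/20
a_5 = 3: 814/73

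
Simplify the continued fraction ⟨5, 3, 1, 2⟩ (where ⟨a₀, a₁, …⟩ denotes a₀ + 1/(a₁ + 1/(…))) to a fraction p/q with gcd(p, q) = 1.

Collapse the nested fraction from the inside out:
Start with 2.
1 + 1/(2/1) = 1 + 1/2 = 3/2
3 + 1/(3/2) = 3 + 2/3 = 11/3
5 + 1/(11/3) = 5 + 3/11 = 58/11

58/11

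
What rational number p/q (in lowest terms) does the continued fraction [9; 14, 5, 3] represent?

2059/227

Start with 3.
5 + 1/(3/1) = 5 + 1/3 = 16/3
14 + 1/(16/3) = 14 + 3/16 = 227/16
9 + 1/(227/16) = 9 + 16/227 = 2059/227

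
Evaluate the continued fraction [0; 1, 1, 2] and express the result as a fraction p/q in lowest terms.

3/5

Work from the innermost term outward:
Start with 2.
1 + 1/(2/1) = 1 + 1/2 = 3/2
1 + 1/(3/2) = 1 + 2/3 = 5/3
0 + 1/(5/3) = 0 + 3/5 = 3/5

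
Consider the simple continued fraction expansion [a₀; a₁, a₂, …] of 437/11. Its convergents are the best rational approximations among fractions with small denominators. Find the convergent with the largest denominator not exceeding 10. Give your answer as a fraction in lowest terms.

a_0 = 39: 39/1  (≤ bound)
a_1 = 1: 40/1  (≤ bound)
a_2 = 2: 119/3  (≤ bound)
a_3 = 1: 159/4  (≤ bound)
a_4 = 2: 437/11  (> 10, stop)

159/4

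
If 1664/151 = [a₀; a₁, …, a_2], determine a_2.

Repeatedly divide and take the remainder:
1664 = 11·151 + 3, so a_0 = 11
151 = 50·3 + 1, so a_1 = 50
3 = 3·1 + 0, so a_2 = 3

3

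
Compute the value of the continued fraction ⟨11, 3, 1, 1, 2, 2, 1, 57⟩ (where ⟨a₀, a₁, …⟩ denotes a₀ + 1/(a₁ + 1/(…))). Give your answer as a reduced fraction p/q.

Compute successive convergents:
a_0 = 11: 11/1
a_1 = 3: 34/3
a_2 = 1: 45/4
a_3 = 1: 79/7
a_4 = 2: 203/18
a_5 = 2: 485/43
a_6 = 1: 688/61
a_7 = 57: 39701/3520

39701/3520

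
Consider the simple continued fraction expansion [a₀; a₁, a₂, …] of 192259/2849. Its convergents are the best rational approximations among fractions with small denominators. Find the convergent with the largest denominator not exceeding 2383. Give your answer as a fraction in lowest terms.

a_0 = 67: 67/1  (≤ bound)
a_1 = 2: 135/2  (≤ bound)
a_2 = 14: 1957/29  (≤ bound)
a_3 = 5: 9920/147  (≤ bound)
a_4 = 2: 21797/323  (≤ bound)
a_5 = 1: 31717/470  (≤ bound)
a_6 = 1: 53514/793  (≤ bound)
a_7 = 3: 192259/2849  (> 2383, stop)

53514/793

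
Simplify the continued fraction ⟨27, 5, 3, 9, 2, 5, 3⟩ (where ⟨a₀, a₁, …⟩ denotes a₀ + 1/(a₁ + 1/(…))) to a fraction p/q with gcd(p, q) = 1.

148745/5471

Start with 3.
5 + 1/(3/1) = 5 + 1/3 = 16/3
2 + 1/(16/3) = 2 + 3/16 = 35/16
9 + 1/(35/16) = 9 + 16/35 = 331/35
3 + 1/(331/35) = 3 + 35/331 = 1028/331
5 + 1/(1028/331) = 5 + 331/1028 = 5471/1028
27 + 1/(5471/1028) = 27 + 1028/5471 = 148745/5471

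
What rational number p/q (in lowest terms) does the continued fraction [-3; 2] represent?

-5/2

Use the convergent recurrence hₖ = aₖ·hₖ₋₁ + hₖ₋₂ (and likewise for the denominators kₖ):
a_0 = -3: -3/1
a_1 = 2: -5/2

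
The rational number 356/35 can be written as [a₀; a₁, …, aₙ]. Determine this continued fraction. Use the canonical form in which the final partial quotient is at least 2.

[10; 5, 1, 5]

356 ÷ 35 → quotient 10, remainder 6
35 ÷ 6 → quotient 5, remainder 5
6 ÷ 5 → quotient 1, remainder 1
5 ÷ 1 → quotient 5, remainder 0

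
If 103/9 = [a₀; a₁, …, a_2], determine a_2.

103 ÷ 9 → quotient 11, remainder 4
9 ÷ 4 → quotient 2, remainder 1
4 ÷ 1 → quotient 4, remainder 0

4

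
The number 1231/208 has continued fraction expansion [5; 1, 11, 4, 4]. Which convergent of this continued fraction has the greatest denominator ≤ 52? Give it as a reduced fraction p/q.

a_0 = 5: 5/1  (≤ bound)
a_1 = 1: 6/1  (≤ bound)
a_2 = 11: 71/12  (≤ bound)
a_3 = 4: 290/49  (≤ bound)
a_4 = 4: 1231/208  (> 52, stop)

290/49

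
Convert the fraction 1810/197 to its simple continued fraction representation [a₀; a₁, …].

Repeatedly divide and take the remainder:
1810 = 9·197 + 37, so a_0 = 9
197 = 5·37 + 12, so a_1 = 5
37 = 3·12 + 1, so a_2 = 3
12 = 12·1 + 0, so a_3 = 12

[9; 5, 3, 12]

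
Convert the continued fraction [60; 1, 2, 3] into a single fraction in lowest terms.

607/10

a_0 = 60: 60/1
a_1 = 1: 61/1
a_2 = 2: 182/3
a_3 = 3: 607/10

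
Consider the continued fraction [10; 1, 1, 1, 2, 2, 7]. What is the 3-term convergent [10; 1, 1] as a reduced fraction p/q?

a_0 = 10: 10/1
a_1 = 1: 11/1
a_2 = 1: 21/2

21/2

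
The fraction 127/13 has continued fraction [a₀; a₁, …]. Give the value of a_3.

Apply division with remainder until the remainder is 0:
⌊127/13⌋ = 9, remainder 10
⌊13/10⌋ = 1, remainder 3
⌊10/3⌋ = 3, remainder 1
⌊3/1⌋ = 3, remainder 0

3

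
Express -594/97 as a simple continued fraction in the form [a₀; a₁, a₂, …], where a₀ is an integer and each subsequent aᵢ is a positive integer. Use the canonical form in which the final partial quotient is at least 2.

Run the Euclidean algorithm, recording each quotient:
-594 = -7·97 + 85, so a_0 = -7
97 = 1·85 + 12, so a_1 = 1
85 = 7·12 + 1, so a_2 = 7
12 = 12·1 + 0, so a_3 = 12

[-7; 1, 7, 12]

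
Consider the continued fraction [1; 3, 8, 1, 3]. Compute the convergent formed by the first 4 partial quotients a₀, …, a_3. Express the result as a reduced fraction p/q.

37/28

Collapse the nested fraction from the inside out:
Start with 1.
8 + 1/(1/1) = 8 + 1/1 = 9/1
3 + 1/(9/1) = 3 + 1/9 = 28/9
1 + 1/(28/9) = 1 + 9/28 = 37/28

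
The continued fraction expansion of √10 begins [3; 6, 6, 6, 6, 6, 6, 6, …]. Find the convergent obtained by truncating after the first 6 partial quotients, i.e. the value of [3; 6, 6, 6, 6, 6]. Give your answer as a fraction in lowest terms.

27379/8658

Start with 6.
6 + 1/(6/1) = 6 + 1/6 = 37/6
6 + 1/(37/6) = 6 + 6/37 = 228/37
6 + 1/(228/37) = 6 + 37/228 = 1405/228
6 + 1/(1405/228) = 6 + 228/1405 = 8658/1405
3 + 1/(8658/1405) = 3 + 1405/8658 = 27379/8658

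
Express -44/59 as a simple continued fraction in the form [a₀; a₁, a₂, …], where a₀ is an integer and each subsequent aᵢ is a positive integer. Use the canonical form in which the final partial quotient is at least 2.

Repeatedly divide and take the remainder:
-44 ÷ 59 → quotient -1, remainder 15
59 ÷ 15 → quotient 3, remainder 14
15 ÷ 14 → quotient 1, remainder 1
14 ÷ 1 → quotient 14, remainder 0

[-1; 3, 1, 14]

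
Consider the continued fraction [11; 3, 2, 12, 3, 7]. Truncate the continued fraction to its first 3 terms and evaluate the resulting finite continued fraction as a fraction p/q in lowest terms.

79/7

Start with 2.
3 + 1/(2/1) = 3 + 1/2 = 7/2
11 + 1/(7/2) = 11 + 2/7 = 79/7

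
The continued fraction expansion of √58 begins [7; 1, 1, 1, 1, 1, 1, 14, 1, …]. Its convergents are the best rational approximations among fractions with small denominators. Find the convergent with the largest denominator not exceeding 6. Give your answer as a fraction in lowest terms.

38/5

a_0 = 7: 7/1  (≤ bound)
a_1 = 1: 8/1  (≤ bound)
a_2 = 1: 15/2  (≤ bound)
a_3 = 1: 23/3  (≤ bound)
a_4 = 1: 38/5  (≤ bound)
a_5 = 1: 61/8  (> 6, stop)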